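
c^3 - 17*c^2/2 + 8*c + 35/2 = (c - 7)*(c - 5/2)*(c + 1)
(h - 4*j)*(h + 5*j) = h^2 + h*j - 20*j^2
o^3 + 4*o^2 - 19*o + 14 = (o - 2)*(o - 1)*(o + 7)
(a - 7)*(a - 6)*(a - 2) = a^3 - 15*a^2 + 68*a - 84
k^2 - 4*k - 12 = (k - 6)*(k + 2)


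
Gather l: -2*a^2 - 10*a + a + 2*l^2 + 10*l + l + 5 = -2*a^2 - 9*a + 2*l^2 + 11*l + 5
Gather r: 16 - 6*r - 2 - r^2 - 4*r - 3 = -r^2 - 10*r + 11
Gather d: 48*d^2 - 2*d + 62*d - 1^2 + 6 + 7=48*d^2 + 60*d + 12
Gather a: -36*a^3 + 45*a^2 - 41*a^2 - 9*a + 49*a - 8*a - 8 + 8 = -36*a^3 + 4*a^2 + 32*a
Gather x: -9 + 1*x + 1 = x - 8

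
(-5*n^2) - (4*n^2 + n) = -9*n^2 - n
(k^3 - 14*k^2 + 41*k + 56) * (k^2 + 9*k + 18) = k^5 - 5*k^4 - 67*k^3 + 173*k^2 + 1242*k + 1008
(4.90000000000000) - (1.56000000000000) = 3.34000000000000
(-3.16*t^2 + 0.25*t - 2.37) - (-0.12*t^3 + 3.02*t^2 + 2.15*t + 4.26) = 0.12*t^3 - 6.18*t^2 - 1.9*t - 6.63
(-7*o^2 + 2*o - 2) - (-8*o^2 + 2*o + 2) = o^2 - 4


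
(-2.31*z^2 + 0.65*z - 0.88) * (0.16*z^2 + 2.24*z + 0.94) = -0.3696*z^4 - 5.0704*z^3 - 0.8562*z^2 - 1.3602*z - 0.8272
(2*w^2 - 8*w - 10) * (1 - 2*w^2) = -4*w^4 + 16*w^3 + 22*w^2 - 8*w - 10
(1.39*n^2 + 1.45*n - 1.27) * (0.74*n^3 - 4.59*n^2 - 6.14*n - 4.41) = 1.0286*n^5 - 5.3071*n^4 - 16.1299*n^3 - 9.2036*n^2 + 1.4033*n + 5.6007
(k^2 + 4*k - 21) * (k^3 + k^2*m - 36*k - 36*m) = k^5 + k^4*m + 4*k^4 + 4*k^3*m - 57*k^3 - 57*k^2*m - 144*k^2 - 144*k*m + 756*k + 756*m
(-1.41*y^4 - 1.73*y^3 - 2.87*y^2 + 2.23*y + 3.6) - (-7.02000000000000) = -1.41*y^4 - 1.73*y^3 - 2.87*y^2 + 2.23*y + 10.62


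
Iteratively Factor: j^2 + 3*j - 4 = (j - 1)*(j + 4)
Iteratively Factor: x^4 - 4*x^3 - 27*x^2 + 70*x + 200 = (x - 5)*(x^3 + x^2 - 22*x - 40) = (x - 5)^2*(x^2 + 6*x + 8) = (x - 5)^2*(x + 4)*(x + 2)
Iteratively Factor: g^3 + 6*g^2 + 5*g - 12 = (g + 4)*(g^2 + 2*g - 3) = (g + 3)*(g + 4)*(g - 1)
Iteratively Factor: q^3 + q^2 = (q)*(q^2 + q) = q^2*(q + 1)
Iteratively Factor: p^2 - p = (p - 1)*(p)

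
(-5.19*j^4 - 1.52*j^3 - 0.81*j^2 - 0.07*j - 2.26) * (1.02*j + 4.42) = -5.2938*j^5 - 24.4902*j^4 - 7.5446*j^3 - 3.6516*j^2 - 2.6146*j - 9.9892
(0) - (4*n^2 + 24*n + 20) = -4*n^2 - 24*n - 20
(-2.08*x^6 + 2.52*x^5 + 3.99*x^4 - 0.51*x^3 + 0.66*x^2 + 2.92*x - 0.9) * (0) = 0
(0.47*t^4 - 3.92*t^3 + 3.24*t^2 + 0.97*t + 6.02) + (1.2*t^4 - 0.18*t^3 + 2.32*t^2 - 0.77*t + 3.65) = 1.67*t^4 - 4.1*t^3 + 5.56*t^2 + 0.2*t + 9.67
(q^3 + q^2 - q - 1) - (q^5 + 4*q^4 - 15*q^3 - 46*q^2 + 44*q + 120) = -q^5 - 4*q^4 + 16*q^3 + 47*q^2 - 45*q - 121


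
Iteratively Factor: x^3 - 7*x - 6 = (x - 3)*(x^2 + 3*x + 2) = (x - 3)*(x + 2)*(x + 1)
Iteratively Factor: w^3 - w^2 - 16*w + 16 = (w + 4)*(w^2 - 5*w + 4) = (w - 4)*(w + 4)*(w - 1)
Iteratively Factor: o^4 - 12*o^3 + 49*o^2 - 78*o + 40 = (o - 4)*(o^3 - 8*o^2 + 17*o - 10) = (o - 4)*(o - 1)*(o^2 - 7*o + 10) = (o - 4)*(o - 2)*(o - 1)*(o - 5)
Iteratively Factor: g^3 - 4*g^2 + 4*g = (g - 2)*(g^2 - 2*g) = (g - 2)^2*(g)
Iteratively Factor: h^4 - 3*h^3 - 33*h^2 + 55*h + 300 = (h + 4)*(h^3 - 7*h^2 - 5*h + 75) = (h + 3)*(h + 4)*(h^2 - 10*h + 25) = (h - 5)*(h + 3)*(h + 4)*(h - 5)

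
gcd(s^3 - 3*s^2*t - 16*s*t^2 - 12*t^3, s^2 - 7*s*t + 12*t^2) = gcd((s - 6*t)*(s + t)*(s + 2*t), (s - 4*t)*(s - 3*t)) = 1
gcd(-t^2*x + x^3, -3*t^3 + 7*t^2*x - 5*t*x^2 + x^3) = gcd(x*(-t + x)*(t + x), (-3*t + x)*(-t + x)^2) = -t + x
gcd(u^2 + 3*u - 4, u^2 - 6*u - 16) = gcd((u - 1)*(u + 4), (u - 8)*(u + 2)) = 1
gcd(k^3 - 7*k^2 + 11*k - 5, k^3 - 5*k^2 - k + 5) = k^2 - 6*k + 5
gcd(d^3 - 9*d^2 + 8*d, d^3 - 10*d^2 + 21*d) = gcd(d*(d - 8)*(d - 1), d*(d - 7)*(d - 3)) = d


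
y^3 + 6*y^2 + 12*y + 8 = (y + 2)^3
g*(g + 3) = g^2 + 3*g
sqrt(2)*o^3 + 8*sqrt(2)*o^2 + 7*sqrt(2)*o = o*(o + 7)*(sqrt(2)*o + sqrt(2))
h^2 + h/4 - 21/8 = (h - 3/2)*(h + 7/4)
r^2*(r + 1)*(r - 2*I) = r^4 + r^3 - 2*I*r^3 - 2*I*r^2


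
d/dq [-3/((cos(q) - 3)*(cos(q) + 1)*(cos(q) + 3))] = 3*(3*sin(q)^2 - 2*cos(q) + 6)*sin(q)/((cos(q) - 3)^2*(cos(q) + 1)^2*(cos(q) + 3)^2)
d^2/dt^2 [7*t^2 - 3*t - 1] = 14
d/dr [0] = 0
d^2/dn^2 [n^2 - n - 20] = 2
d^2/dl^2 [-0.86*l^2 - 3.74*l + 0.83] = -1.72000000000000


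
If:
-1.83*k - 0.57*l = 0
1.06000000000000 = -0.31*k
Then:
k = -3.42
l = 10.98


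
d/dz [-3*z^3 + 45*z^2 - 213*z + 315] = -9*z^2 + 90*z - 213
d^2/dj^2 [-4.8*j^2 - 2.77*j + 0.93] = -9.60000000000000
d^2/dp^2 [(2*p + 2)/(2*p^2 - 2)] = 2/(p^3 - 3*p^2 + 3*p - 1)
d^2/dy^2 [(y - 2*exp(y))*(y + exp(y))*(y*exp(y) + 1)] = y^3*exp(y) - 4*y^2*exp(2*y) + 6*y^2*exp(y) - 18*y*exp(3*y) - 8*y*exp(2*y) + 5*y*exp(y) - 12*exp(3*y) - 10*exp(2*y) - 2*exp(y) + 2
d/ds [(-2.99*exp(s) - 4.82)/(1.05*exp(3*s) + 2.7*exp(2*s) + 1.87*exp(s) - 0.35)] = (6.279*exp(3*s) + 23.256*exp(2*s) + 26.028*exp(s) + 10.0599)*exp(s)/(1.1025*exp(6*s) + 5.67*exp(5*s) + 11.217*exp(4*s) + 9.363*exp(3*s) + 1.6069*exp(2*s) - 1.309*exp(s) + 0.1225)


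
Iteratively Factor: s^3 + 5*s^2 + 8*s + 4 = (s + 1)*(s^2 + 4*s + 4) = (s + 1)*(s + 2)*(s + 2)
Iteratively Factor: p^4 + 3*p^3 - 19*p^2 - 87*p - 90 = (p + 2)*(p^3 + p^2 - 21*p - 45) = (p + 2)*(p + 3)*(p^2 - 2*p - 15) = (p - 5)*(p + 2)*(p + 3)*(p + 3)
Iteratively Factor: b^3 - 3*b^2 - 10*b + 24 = (b - 2)*(b^2 - b - 12) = (b - 2)*(b + 3)*(b - 4)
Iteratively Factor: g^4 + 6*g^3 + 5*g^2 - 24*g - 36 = (g + 2)*(g^3 + 4*g^2 - 3*g - 18) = (g + 2)*(g + 3)*(g^2 + g - 6) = (g - 2)*(g + 2)*(g + 3)*(g + 3)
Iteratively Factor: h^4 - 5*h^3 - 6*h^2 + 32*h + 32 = (h + 2)*(h^3 - 7*h^2 + 8*h + 16) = (h - 4)*(h + 2)*(h^2 - 3*h - 4) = (h - 4)^2*(h + 2)*(h + 1)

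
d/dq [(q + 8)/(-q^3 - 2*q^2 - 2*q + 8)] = (-q^3 - 2*q^2 - 2*q + (q + 8)*(3*q^2 + 4*q + 2) + 8)/(q^3 + 2*q^2 + 2*q - 8)^2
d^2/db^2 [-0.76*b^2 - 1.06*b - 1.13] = -1.52000000000000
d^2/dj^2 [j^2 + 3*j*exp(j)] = 3*j*exp(j) + 6*exp(j) + 2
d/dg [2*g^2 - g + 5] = 4*g - 1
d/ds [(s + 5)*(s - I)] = 2*s + 5 - I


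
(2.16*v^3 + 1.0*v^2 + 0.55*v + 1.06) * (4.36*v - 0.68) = 9.4176*v^4 + 2.8912*v^3 + 1.718*v^2 + 4.2476*v - 0.7208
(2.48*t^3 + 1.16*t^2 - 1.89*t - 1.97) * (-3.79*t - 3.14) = -9.3992*t^4 - 12.1836*t^3 + 3.5207*t^2 + 13.4009*t + 6.1858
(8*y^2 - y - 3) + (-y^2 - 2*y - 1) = 7*y^2 - 3*y - 4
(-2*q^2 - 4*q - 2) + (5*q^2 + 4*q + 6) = 3*q^2 + 4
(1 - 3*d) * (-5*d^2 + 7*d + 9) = 15*d^3 - 26*d^2 - 20*d + 9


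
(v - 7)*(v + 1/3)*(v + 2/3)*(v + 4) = v^4 - 2*v^3 - 277*v^2/9 - 86*v/3 - 56/9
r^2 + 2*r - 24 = (r - 4)*(r + 6)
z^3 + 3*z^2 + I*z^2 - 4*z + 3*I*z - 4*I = (z - 1)*(z + 4)*(z + I)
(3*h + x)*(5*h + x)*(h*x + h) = 15*h^3*x + 15*h^3 + 8*h^2*x^2 + 8*h^2*x + h*x^3 + h*x^2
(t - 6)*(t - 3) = t^2 - 9*t + 18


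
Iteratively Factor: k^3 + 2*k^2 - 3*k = (k + 3)*(k^2 - k) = (k - 1)*(k + 3)*(k)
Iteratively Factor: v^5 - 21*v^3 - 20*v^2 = (v + 1)*(v^4 - v^3 - 20*v^2) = v*(v + 1)*(v^3 - v^2 - 20*v) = v*(v + 1)*(v + 4)*(v^2 - 5*v) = v*(v - 5)*(v + 1)*(v + 4)*(v)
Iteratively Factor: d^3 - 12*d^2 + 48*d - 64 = (d - 4)*(d^2 - 8*d + 16) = (d - 4)^2*(d - 4)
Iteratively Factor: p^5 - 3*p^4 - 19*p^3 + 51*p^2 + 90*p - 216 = (p + 3)*(p^4 - 6*p^3 - p^2 + 54*p - 72) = (p - 4)*(p + 3)*(p^3 - 2*p^2 - 9*p + 18) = (p - 4)*(p - 3)*(p + 3)*(p^2 + p - 6) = (p - 4)*(p - 3)*(p + 3)^2*(p - 2)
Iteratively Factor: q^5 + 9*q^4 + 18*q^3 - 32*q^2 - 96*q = (q - 2)*(q^4 + 11*q^3 + 40*q^2 + 48*q) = q*(q - 2)*(q^3 + 11*q^2 + 40*q + 48) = q*(q - 2)*(q + 4)*(q^2 + 7*q + 12) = q*(q - 2)*(q + 4)^2*(q + 3)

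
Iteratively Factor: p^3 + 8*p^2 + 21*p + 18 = (p + 2)*(p^2 + 6*p + 9) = (p + 2)*(p + 3)*(p + 3)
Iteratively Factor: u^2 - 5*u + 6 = (u - 3)*(u - 2)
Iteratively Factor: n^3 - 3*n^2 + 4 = (n - 2)*(n^2 - n - 2) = (n - 2)*(n + 1)*(n - 2)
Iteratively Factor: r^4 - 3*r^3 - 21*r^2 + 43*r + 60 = (r - 3)*(r^3 - 21*r - 20) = (r - 5)*(r - 3)*(r^2 + 5*r + 4) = (r - 5)*(r - 3)*(r + 4)*(r + 1)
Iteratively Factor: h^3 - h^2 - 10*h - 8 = (h + 1)*(h^2 - 2*h - 8) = (h - 4)*(h + 1)*(h + 2)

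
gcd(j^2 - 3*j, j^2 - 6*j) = j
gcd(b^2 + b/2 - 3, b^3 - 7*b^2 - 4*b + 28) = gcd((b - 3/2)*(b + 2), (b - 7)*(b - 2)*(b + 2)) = b + 2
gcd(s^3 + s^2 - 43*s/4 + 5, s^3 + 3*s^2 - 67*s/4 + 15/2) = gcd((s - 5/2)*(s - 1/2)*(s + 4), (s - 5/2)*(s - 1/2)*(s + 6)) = s^2 - 3*s + 5/4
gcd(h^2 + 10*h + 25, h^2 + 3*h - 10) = h + 5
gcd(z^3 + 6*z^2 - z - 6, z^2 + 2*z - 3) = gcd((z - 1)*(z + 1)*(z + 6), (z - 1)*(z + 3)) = z - 1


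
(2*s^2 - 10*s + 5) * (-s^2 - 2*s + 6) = -2*s^4 + 6*s^3 + 27*s^2 - 70*s + 30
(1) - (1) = 0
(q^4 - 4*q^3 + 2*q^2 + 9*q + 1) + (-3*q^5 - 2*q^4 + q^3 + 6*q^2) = -3*q^5 - q^4 - 3*q^3 + 8*q^2 + 9*q + 1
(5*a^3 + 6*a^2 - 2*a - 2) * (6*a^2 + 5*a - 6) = 30*a^5 + 61*a^4 - 12*a^3 - 58*a^2 + 2*a + 12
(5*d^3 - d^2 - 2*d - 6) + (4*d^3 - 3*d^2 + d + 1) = 9*d^3 - 4*d^2 - d - 5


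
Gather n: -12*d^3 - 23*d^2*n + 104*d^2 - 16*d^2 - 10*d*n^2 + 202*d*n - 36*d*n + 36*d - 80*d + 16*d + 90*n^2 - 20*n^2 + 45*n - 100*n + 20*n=-12*d^3 + 88*d^2 - 28*d + n^2*(70 - 10*d) + n*(-23*d^2 + 166*d - 35)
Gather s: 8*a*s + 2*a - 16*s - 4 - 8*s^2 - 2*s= 2*a - 8*s^2 + s*(8*a - 18) - 4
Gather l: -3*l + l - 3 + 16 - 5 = 8 - 2*l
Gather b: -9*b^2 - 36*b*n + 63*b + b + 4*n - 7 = -9*b^2 + b*(64 - 36*n) + 4*n - 7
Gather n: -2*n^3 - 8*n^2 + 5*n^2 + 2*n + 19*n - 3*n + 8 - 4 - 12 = -2*n^3 - 3*n^2 + 18*n - 8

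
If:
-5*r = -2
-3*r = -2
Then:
No Solution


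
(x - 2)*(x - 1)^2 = x^3 - 4*x^2 + 5*x - 2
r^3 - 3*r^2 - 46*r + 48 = (r - 8)*(r - 1)*(r + 6)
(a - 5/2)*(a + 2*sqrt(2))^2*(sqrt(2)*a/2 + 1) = sqrt(2)*a^4/2 - 5*sqrt(2)*a^3/4 + 5*a^3 - 25*a^2/2 + 8*sqrt(2)*a^2 - 20*sqrt(2)*a + 8*a - 20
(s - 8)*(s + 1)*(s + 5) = s^3 - 2*s^2 - 43*s - 40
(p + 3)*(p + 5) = p^2 + 8*p + 15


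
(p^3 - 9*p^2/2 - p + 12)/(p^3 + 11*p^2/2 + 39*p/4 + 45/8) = 4*(p^2 - 6*p + 8)/(4*p^2 + 16*p + 15)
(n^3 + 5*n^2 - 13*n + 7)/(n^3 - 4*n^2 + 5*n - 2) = (n + 7)/(n - 2)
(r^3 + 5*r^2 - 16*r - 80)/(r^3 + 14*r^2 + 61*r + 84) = (r^2 + r - 20)/(r^2 + 10*r + 21)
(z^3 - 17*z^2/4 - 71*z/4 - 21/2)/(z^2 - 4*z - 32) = (-4*z^3 + 17*z^2 + 71*z + 42)/(4*(-z^2 + 4*z + 32))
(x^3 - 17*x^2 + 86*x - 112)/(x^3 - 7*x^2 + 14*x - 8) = (x^2 - 15*x + 56)/(x^2 - 5*x + 4)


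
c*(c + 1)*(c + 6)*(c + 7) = c^4 + 14*c^3 + 55*c^2 + 42*c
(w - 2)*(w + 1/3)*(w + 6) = w^3 + 13*w^2/3 - 32*w/3 - 4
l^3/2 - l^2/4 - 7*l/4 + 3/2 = (l/2 + 1)*(l - 3/2)*(l - 1)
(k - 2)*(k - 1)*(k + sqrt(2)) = k^3 - 3*k^2 + sqrt(2)*k^2 - 3*sqrt(2)*k + 2*k + 2*sqrt(2)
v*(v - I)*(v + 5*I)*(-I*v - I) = -I*v^4 + 4*v^3 - I*v^3 + 4*v^2 - 5*I*v^2 - 5*I*v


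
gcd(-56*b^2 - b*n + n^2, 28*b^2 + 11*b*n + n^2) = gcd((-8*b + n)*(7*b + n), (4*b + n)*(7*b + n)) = 7*b + n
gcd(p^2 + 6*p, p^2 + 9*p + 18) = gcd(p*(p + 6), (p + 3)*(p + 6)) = p + 6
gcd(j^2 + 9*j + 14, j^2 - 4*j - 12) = j + 2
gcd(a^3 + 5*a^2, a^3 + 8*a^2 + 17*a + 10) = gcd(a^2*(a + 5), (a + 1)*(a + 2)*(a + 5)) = a + 5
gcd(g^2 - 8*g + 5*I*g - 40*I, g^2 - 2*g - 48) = g - 8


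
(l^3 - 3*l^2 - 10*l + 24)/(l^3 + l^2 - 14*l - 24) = (l - 2)/(l + 2)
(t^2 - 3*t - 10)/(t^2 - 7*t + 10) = (t + 2)/(t - 2)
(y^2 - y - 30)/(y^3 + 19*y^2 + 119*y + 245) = (y - 6)/(y^2 + 14*y + 49)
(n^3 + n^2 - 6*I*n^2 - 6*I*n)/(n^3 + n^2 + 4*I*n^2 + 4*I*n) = (n - 6*I)/(n + 4*I)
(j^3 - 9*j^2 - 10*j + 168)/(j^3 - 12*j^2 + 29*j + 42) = (j + 4)/(j + 1)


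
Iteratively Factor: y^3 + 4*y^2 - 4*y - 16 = (y + 2)*(y^2 + 2*y - 8) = (y - 2)*(y + 2)*(y + 4)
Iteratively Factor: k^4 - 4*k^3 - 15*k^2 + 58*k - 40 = (k - 1)*(k^3 - 3*k^2 - 18*k + 40) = (k - 1)*(k + 4)*(k^2 - 7*k + 10) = (k - 2)*(k - 1)*(k + 4)*(k - 5)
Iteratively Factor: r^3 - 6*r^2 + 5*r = (r - 1)*(r^2 - 5*r) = (r - 5)*(r - 1)*(r)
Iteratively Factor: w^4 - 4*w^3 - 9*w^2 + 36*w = (w - 3)*(w^3 - w^2 - 12*w) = w*(w - 3)*(w^2 - w - 12) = w*(w - 3)*(w + 3)*(w - 4)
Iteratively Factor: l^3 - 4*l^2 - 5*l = (l)*(l^2 - 4*l - 5) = l*(l + 1)*(l - 5)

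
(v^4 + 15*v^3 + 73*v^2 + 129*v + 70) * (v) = v^5 + 15*v^4 + 73*v^3 + 129*v^2 + 70*v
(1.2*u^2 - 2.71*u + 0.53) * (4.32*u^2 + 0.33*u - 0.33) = 5.184*u^4 - 11.3112*u^3 + 0.9993*u^2 + 1.0692*u - 0.1749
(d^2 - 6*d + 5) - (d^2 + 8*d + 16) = -14*d - 11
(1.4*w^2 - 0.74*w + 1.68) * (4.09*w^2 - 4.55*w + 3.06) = 5.726*w^4 - 9.3966*w^3 + 14.5222*w^2 - 9.9084*w + 5.1408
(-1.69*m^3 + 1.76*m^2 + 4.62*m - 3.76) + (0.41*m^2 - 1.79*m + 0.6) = -1.69*m^3 + 2.17*m^2 + 2.83*m - 3.16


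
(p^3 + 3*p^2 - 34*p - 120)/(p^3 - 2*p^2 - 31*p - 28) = (p^2 - p - 30)/(p^2 - 6*p - 7)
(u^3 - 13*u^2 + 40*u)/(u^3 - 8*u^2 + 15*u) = (u - 8)/(u - 3)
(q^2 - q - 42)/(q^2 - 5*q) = (q^2 - q - 42)/(q*(q - 5))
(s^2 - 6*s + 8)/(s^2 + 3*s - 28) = (s - 2)/(s + 7)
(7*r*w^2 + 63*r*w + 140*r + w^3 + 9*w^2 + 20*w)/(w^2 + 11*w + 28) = (7*r*w + 35*r + w^2 + 5*w)/(w + 7)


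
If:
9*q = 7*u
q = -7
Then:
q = -7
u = -9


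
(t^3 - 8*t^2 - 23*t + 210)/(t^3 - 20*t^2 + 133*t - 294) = (t + 5)/(t - 7)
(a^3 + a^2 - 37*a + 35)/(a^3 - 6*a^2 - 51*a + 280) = (a - 1)/(a - 8)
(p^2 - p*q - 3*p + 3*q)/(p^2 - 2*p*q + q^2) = (p - 3)/(p - q)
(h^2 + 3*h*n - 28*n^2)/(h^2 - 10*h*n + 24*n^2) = (h + 7*n)/(h - 6*n)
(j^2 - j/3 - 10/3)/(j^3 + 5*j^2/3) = (j - 2)/j^2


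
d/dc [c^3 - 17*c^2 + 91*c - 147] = 3*c^2 - 34*c + 91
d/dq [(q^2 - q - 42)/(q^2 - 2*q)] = (-q^2 + 84*q - 84)/(q^2*(q^2 - 4*q + 4))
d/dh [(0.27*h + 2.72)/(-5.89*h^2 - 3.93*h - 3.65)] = (1.5903*h^2 + 32.0416*h + 9.7041)/(34.6921*h^4 + 46.2954*h^3 + 58.4419*h^2 + 28.689*h + 13.3225)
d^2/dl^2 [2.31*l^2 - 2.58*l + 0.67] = 4.62000000000000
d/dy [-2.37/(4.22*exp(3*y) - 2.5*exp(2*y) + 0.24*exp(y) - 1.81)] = (30.0042*exp(2*y) - 11.85*exp(y) + 0.5688)*exp(y)/(4.22*exp(3*y) - 2.5*exp(2*y) + 0.24*exp(y) - 1.81)^2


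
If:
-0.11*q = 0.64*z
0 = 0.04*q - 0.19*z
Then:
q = 0.00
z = 0.00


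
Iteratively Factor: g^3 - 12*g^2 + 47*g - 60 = (g - 4)*(g^2 - 8*g + 15) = (g - 5)*(g - 4)*(g - 3)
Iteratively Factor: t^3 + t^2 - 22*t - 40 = (t + 2)*(t^2 - t - 20) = (t - 5)*(t + 2)*(t + 4)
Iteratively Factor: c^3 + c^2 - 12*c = (c)*(c^2 + c - 12) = c*(c + 4)*(c - 3)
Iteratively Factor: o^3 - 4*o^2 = (o)*(o^2 - 4*o) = o^2*(o - 4)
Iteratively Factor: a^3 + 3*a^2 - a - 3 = (a - 1)*(a^2 + 4*a + 3) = (a - 1)*(a + 3)*(a + 1)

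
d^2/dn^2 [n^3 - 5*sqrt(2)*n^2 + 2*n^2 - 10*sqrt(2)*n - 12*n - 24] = 6*n - 10*sqrt(2) + 4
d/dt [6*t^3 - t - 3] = 18*t^2 - 1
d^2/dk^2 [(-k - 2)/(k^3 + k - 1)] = 2*(-(k + 2)*(3*k^2 + 1)^2 + (3*k^2 + 3*k*(k + 2) + 1)*(k^3 + k - 1))/(k^3 + k - 1)^3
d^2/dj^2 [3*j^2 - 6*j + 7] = 6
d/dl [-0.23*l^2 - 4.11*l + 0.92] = -0.46*l - 4.11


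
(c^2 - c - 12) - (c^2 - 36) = 24 - c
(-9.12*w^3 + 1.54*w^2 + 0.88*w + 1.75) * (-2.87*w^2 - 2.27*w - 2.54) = 26.1744*w^5 + 16.2826*w^4 + 17.1434*w^3 - 10.9317*w^2 - 6.2077*w - 4.445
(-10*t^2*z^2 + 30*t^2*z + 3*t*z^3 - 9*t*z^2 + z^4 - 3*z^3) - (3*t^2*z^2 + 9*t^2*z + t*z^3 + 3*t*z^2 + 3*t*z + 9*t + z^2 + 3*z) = -13*t^2*z^2 + 21*t^2*z + 2*t*z^3 - 12*t*z^2 - 3*t*z - 9*t + z^4 - 3*z^3 - z^2 - 3*z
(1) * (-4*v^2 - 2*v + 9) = -4*v^2 - 2*v + 9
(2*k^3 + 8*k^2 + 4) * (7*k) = 14*k^4 + 56*k^3 + 28*k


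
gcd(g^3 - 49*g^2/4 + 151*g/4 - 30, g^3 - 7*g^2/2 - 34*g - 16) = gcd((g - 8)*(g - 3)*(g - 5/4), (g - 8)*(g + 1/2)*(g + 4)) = g - 8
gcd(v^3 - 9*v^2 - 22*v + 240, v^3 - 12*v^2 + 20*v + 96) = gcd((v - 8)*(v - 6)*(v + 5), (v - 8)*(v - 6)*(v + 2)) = v^2 - 14*v + 48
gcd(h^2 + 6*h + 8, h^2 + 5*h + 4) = h + 4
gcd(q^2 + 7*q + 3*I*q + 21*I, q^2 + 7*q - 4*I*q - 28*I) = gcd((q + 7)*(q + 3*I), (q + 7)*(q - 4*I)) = q + 7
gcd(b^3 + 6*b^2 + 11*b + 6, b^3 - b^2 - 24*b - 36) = b^2 + 5*b + 6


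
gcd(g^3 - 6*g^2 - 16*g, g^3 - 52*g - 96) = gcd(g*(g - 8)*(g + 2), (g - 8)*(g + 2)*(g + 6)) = g^2 - 6*g - 16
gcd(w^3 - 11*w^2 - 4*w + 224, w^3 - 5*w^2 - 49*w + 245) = w - 7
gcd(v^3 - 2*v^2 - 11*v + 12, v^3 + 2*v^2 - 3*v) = v^2 + 2*v - 3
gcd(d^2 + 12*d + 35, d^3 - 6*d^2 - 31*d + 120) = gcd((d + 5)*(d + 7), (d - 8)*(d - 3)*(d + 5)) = d + 5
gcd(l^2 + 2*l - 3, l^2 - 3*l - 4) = 1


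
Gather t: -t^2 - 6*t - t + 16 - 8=-t^2 - 7*t + 8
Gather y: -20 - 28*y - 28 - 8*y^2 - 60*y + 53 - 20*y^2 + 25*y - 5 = -28*y^2 - 63*y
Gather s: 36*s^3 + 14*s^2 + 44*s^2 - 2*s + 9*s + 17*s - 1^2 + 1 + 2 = 36*s^3 + 58*s^2 + 24*s + 2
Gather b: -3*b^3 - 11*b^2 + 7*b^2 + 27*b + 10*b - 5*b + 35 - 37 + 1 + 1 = -3*b^3 - 4*b^2 + 32*b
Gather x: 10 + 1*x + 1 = x + 11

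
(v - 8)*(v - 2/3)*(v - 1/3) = v^3 - 9*v^2 + 74*v/9 - 16/9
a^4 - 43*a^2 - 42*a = a*(a - 7)*(a + 1)*(a + 6)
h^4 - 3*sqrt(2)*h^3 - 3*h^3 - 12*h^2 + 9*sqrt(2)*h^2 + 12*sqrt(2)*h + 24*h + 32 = (h - 4)*(h + 1)*(h - 4*sqrt(2))*(h + sqrt(2))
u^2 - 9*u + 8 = (u - 8)*(u - 1)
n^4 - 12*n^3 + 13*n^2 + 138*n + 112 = (n - 8)*(n - 7)*(n + 1)*(n + 2)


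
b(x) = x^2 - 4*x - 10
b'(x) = 2*x - 4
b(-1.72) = -0.16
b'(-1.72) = -7.44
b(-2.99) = 10.90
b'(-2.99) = -9.98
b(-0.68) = -6.82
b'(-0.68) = -5.36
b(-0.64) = -7.03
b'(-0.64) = -5.28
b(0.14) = -10.54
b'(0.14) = -3.72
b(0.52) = -11.81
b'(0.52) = -2.96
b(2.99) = -13.02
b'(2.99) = 1.98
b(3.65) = -11.28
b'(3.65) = 3.30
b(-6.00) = 50.00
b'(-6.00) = -16.00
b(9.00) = 35.00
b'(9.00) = 14.00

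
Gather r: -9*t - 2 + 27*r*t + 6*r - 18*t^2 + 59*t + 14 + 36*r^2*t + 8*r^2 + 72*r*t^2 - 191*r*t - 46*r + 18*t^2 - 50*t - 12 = r^2*(36*t + 8) + r*(72*t^2 - 164*t - 40)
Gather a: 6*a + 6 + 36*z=6*a + 36*z + 6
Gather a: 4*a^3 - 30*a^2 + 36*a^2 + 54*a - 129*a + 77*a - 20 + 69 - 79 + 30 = 4*a^3 + 6*a^2 + 2*a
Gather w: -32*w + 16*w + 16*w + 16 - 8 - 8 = 0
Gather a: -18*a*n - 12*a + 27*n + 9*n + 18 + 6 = a*(-18*n - 12) + 36*n + 24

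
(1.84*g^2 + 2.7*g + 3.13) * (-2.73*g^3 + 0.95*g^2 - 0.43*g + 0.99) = -5.0232*g^5 - 5.623*g^4 - 6.7711*g^3 + 3.6341*g^2 + 1.3271*g + 3.0987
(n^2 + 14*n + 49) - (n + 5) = n^2 + 13*n + 44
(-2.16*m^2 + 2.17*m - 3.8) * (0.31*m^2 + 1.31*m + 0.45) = -0.6696*m^4 - 2.1569*m^3 + 0.6927*m^2 - 4.0015*m - 1.71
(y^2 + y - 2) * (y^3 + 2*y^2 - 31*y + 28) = y^5 + 3*y^4 - 31*y^3 - 7*y^2 + 90*y - 56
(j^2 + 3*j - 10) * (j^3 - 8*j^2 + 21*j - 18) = j^5 - 5*j^4 - 13*j^3 + 125*j^2 - 264*j + 180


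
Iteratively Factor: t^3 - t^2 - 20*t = (t - 5)*(t^2 + 4*t) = (t - 5)*(t + 4)*(t)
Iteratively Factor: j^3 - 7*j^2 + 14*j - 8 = (j - 2)*(j^2 - 5*j + 4) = (j - 4)*(j - 2)*(j - 1)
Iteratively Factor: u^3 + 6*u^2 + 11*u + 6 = (u + 2)*(u^2 + 4*u + 3) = (u + 1)*(u + 2)*(u + 3)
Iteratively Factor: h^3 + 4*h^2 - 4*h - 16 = (h - 2)*(h^2 + 6*h + 8) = (h - 2)*(h + 4)*(h + 2)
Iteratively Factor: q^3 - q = (q - 1)*(q^2 + q) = (q - 1)*(q + 1)*(q)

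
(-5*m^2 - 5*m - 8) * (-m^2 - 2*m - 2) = 5*m^4 + 15*m^3 + 28*m^2 + 26*m + 16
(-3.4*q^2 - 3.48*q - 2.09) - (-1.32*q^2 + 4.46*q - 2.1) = -2.08*q^2 - 7.94*q + 0.0100000000000002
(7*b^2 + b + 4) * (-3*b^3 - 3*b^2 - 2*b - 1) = -21*b^5 - 24*b^4 - 29*b^3 - 21*b^2 - 9*b - 4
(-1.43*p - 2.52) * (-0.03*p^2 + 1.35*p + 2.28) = 0.0429*p^3 - 1.8549*p^2 - 6.6624*p - 5.7456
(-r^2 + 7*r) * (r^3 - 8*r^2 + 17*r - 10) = -r^5 + 15*r^4 - 73*r^3 + 129*r^2 - 70*r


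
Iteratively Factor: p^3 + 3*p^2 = (p)*(p^2 + 3*p) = p^2*(p + 3)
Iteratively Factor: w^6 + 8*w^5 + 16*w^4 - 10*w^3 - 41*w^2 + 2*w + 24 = (w + 3)*(w^5 + 5*w^4 + w^3 - 13*w^2 - 2*w + 8) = (w - 1)*(w + 3)*(w^4 + 6*w^3 + 7*w^2 - 6*w - 8) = (w - 1)*(w + 3)*(w + 4)*(w^3 + 2*w^2 - w - 2) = (w - 1)*(w + 2)*(w + 3)*(w + 4)*(w^2 - 1) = (w - 1)^2*(w + 2)*(w + 3)*(w + 4)*(w + 1)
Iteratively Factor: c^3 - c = (c)*(c^2 - 1) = c*(c - 1)*(c + 1)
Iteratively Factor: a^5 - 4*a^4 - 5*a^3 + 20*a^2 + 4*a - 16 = (a - 2)*(a^4 - 2*a^3 - 9*a^2 + 2*a + 8) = (a - 2)*(a + 1)*(a^3 - 3*a^2 - 6*a + 8) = (a - 2)*(a - 1)*(a + 1)*(a^2 - 2*a - 8) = (a - 2)*(a - 1)*(a + 1)*(a + 2)*(a - 4)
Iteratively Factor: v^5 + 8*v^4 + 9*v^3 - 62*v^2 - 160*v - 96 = (v + 2)*(v^4 + 6*v^3 - 3*v^2 - 56*v - 48) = (v - 3)*(v + 2)*(v^3 + 9*v^2 + 24*v + 16) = (v - 3)*(v + 1)*(v + 2)*(v^2 + 8*v + 16) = (v - 3)*(v + 1)*(v + 2)*(v + 4)*(v + 4)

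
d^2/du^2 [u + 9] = 0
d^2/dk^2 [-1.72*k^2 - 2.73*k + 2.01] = -3.44000000000000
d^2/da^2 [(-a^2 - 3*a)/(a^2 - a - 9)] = 2*(-4*a^3 - 27*a^2 - 81*a - 54)/(a^6 - 3*a^5 - 24*a^4 + 53*a^3 + 216*a^2 - 243*a - 729)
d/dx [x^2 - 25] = 2*x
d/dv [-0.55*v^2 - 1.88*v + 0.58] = -1.1*v - 1.88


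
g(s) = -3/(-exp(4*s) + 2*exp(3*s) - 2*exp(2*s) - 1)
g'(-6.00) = 0.00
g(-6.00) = 3.00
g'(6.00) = 0.00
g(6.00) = 0.00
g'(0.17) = -1.76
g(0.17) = 1.22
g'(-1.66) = -0.29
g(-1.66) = 2.83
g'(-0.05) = -1.43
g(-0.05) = 1.57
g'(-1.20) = -0.54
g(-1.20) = 2.64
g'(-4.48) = -0.00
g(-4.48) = 3.00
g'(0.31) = -1.88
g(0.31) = 0.97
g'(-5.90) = -0.00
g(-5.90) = 3.00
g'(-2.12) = -0.14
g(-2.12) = 2.93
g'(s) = -3*(4*exp(4*s) - 6*exp(3*s) + 4*exp(2*s))/(-exp(4*s) + 2*exp(3*s) - 2*exp(2*s) - 1)^2 = (-12*exp(2*s) + 18*exp(s) - 12)*exp(2*s)/(exp(4*s) - 2*exp(3*s) + 2*exp(2*s) + 1)^2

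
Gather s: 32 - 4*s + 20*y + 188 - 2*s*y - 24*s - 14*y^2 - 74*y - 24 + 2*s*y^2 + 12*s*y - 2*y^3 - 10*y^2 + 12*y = s*(2*y^2 + 10*y - 28) - 2*y^3 - 24*y^2 - 42*y + 196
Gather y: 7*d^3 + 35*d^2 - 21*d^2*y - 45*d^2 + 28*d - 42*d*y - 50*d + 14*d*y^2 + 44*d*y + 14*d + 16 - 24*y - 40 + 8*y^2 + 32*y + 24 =7*d^3 - 10*d^2 - 8*d + y^2*(14*d + 8) + y*(-21*d^2 + 2*d + 8)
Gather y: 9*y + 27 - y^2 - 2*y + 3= -y^2 + 7*y + 30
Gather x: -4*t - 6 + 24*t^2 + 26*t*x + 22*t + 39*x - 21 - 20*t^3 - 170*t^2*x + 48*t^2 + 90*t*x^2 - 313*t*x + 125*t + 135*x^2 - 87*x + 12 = -20*t^3 + 72*t^2 + 143*t + x^2*(90*t + 135) + x*(-170*t^2 - 287*t - 48) - 15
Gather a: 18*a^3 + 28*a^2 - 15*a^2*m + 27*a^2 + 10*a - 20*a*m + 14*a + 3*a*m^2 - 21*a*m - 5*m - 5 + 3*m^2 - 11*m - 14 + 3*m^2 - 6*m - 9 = 18*a^3 + a^2*(55 - 15*m) + a*(3*m^2 - 41*m + 24) + 6*m^2 - 22*m - 28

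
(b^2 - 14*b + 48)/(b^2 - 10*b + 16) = (b - 6)/(b - 2)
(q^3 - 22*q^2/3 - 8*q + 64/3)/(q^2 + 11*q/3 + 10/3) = (3*q^2 - 28*q + 32)/(3*q + 5)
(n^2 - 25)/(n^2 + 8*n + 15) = (n - 5)/(n + 3)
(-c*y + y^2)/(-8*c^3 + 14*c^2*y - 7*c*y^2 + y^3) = y/(8*c^2 - 6*c*y + y^2)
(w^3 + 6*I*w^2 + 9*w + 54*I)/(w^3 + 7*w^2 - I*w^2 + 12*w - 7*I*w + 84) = (w^2 + 3*I*w + 18)/(w^2 + w*(7 - 4*I) - 28*I)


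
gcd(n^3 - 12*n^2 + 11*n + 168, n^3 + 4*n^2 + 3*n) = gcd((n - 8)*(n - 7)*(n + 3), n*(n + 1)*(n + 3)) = n + 3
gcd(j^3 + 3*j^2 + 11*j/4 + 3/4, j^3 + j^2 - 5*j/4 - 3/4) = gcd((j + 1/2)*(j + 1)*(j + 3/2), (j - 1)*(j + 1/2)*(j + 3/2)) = j^2 + 2*j + 3/4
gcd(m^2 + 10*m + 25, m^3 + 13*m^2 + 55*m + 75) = m^2 + 10*m + 25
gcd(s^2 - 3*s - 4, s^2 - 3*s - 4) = s^2 - 3*s - 4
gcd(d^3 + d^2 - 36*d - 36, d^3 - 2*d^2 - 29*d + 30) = d - 6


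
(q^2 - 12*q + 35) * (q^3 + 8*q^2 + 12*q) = q^5 - 4*q^4 - 49*q^3 + 136*q^2 + 420*q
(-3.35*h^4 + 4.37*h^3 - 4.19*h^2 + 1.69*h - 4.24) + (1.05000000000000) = -3.35*h^4 + 4.37*h^3 - 4.19*h^2 + 1.69*h - 3.19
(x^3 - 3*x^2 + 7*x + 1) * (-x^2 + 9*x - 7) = -x^5 + 12*x^4 - 41*x^3 + 83*x^2 - 40*x - 7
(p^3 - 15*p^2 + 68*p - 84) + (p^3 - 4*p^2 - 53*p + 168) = 2*p^3 - 19*p^2 + 15*p + 84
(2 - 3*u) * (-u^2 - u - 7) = 3*u^3 + u^2 + 19*u - 14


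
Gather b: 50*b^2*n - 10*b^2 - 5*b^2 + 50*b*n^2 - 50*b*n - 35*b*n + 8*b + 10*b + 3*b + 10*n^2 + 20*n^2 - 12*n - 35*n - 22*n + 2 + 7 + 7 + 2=b^2*(50*n - 15) + b*(50*n^2 - 85*n + 21) + 30*n^2 - 69*n + 18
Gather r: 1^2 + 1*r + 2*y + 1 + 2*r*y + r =r*(2*y + 2) + 2*y + 2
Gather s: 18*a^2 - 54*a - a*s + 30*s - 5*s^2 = 18*a^2 - 54*a - 5*s^2 + s*(30 - a)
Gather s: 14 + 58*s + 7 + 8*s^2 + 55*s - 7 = 8*s^2 + 113*s + 14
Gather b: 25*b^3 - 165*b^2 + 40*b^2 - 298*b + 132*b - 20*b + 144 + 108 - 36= 25*b^3 - 125*b^2 - 186*b + 216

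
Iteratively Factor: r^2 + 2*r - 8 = (r + 4)*(r - 2)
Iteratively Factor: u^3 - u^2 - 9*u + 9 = (u + 3)*(u^2 - 4*u + 3) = (u - 3)*(u + 3)*(u - 1)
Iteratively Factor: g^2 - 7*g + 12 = (g - 3)*(g - 4)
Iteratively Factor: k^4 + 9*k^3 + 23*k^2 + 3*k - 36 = (k + 3)*(k^3 + 6*k^2 + 5*k - 12) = (k + 3)^2*(k^2 + 3*k - 4) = (k - 1)*(k + 3)^2*(k + 4)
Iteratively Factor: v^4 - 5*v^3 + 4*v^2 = (v - 4)*(v^3 - v^2) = v*(v - 4)*(v^2 - v) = v^2*(v - 4)*(v - 1)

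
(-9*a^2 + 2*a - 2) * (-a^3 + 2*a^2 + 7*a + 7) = 9*a^5 - 20*a^4 - 57*a^3 - 53*a^2 - 14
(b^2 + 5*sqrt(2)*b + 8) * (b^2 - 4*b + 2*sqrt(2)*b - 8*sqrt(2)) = b^4 - 4*b^3 + 7*sqrt(2)*b^3 - 28*sqrt(2)*b^2 + 28*b^2 - 112*b + 16*sqrt(2)*b - 64*sqrt(2)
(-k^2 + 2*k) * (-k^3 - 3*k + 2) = k^5 - 2*k^4 + 3*k^3 - 8*k^2 + 4*k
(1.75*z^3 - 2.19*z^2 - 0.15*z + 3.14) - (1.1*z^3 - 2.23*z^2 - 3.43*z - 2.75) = 0.65*z^3 + 0.04*z^2 + 3.28*z + 5.89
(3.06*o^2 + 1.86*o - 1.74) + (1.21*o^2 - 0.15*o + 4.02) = 4.27*o^2 + 1.71*o + 2.28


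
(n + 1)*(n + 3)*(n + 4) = n^3 + 8*n^2 + 19*n + 12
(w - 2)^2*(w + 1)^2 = w^4 - 2*w^3 - 3*w^2 + 4*w + 4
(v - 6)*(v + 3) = v^2 - 3*v - 18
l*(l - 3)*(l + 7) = l^3 + 4*l^2 - 21*l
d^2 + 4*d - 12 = (d - 2)*(d + 6)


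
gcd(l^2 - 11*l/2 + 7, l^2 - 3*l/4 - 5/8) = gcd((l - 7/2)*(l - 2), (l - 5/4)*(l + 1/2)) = 1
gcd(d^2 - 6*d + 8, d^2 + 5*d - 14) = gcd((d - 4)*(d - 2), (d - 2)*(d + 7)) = d - 2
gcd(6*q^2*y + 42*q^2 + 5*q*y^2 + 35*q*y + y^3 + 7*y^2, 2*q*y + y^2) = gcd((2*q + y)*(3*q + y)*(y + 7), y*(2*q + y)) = 2*q + y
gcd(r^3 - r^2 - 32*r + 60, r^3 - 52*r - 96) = r + 6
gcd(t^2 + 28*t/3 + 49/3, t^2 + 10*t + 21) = t + 7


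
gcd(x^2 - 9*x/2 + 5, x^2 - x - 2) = x - 2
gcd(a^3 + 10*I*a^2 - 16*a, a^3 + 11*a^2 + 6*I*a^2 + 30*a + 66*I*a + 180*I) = 1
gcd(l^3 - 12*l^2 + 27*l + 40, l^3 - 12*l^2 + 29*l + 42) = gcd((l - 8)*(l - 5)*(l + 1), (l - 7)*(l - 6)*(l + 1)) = l + 1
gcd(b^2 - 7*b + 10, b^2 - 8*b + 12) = b - 2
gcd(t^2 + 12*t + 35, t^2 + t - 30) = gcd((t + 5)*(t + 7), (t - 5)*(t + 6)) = 1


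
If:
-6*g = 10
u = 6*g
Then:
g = -5/3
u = -10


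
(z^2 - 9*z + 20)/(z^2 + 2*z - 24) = (z - 5)/(z + 6)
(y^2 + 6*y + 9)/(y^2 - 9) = (y + 3)/(y - 3)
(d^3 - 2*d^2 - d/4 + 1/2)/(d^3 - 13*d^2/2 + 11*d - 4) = (d + 1/2)/(d - 4)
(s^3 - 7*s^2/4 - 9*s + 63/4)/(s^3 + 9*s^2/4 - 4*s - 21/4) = (s - 3)/(s + 1)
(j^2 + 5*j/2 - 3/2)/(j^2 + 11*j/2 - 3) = (j + 3)/(j + 6)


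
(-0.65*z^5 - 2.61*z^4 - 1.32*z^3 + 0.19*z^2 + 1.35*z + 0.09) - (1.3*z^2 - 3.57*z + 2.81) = -0.65*z^5 - 2.61*z^4 - 1.32*z^3 - 1.11*z^2 + 4.92*z - 2.72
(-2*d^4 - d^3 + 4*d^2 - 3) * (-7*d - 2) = 14*d^5 + 11*d^4 - 26*d^3 - 8*d^2 + 21*d + 6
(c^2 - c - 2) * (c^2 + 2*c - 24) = c^4 + c^3 - 28*c^2 + 20*c + 48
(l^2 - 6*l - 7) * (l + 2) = l^3 - 4*l^2 - 19*l - 14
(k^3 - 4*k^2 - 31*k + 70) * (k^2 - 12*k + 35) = k^5 - 16*k^4 + 52*k^3 + 302*k^2 - 1925*k + 2450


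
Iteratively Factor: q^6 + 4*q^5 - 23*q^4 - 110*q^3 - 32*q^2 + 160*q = (q - 1)*(q^5 + 5*q^4 - 18*q^3 - 128*q^2 - 160*q) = (q - 1)*(q + 2)*(q^4 + 3*q^3 - 24*q^2 - 80*q) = (q - 1)*(q + 2)*(q + 4)*(q^3 - q^2 - 20*q) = q*(q - 1)*(q + 2)*(q + 4)*(q^2 - q - 20) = q*(q - 1)*(q + 2)*(q + 4)^2*(q - 5)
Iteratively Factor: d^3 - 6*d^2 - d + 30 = (d - 3)*(d^2 - 3*d - 10) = (d - 5)*(d - 3)*(d + 2)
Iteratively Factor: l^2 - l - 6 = (l - 3)*(l + 2)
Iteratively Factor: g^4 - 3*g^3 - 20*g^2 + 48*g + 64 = (g + 4)*(g^3 - 7*g^2 + 8*g + 16) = (g + 1)*(g + 4)*(g^2 - 8*g + 16) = (g - 4)*(g + 1)*(g + 4)*(g - 4)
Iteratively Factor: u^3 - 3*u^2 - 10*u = (u - 5)*(u^2 + 2*u) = (u - 5)*(u + 2)*(u)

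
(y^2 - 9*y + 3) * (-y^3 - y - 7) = -y^5 + 9*y^4 - 4*y^3 + 2*y^2 + 60*y - 21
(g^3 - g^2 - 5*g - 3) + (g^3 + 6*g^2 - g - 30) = 2*g^3 + 5*g^2 - 6*g - 33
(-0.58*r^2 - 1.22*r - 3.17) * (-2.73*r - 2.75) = 1.5834*r^3 + 4.9256*r^2 + 12.0091*r + 8.7175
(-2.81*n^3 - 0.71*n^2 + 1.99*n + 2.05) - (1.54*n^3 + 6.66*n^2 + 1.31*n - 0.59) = -4.35*n^3 - 7.37*n^2 + 0.68*n + 2.64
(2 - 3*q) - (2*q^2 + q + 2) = -2*q^2 - 4*q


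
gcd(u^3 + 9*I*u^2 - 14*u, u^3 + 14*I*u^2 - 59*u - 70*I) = u^2 + 9*I*u - 14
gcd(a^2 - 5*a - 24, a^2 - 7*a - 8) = a - 8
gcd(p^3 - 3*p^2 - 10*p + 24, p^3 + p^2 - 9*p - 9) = p + 3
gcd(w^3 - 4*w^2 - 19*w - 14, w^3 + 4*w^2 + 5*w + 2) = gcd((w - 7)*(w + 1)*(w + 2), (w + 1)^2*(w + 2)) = w^2 + 3*w + 2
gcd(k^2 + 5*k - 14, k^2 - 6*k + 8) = k - 2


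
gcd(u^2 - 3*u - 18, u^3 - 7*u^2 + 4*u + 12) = u - 6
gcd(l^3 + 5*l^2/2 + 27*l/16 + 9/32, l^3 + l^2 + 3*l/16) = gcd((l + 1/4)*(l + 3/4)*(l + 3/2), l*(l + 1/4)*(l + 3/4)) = l^2 + l + 3/16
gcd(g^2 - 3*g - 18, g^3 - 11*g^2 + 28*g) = 1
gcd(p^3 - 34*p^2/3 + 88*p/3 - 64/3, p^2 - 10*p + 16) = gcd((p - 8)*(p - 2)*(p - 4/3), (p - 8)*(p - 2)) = p^2 - 10*p + 16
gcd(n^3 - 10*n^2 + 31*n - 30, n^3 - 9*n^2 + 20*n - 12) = n - 2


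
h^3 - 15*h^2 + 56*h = h*(h - 8)*(h - 7)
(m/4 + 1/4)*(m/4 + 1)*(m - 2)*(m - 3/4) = m^4/16 + 9*m^3/64 - 33*m^2/64 - 7*m/32 + 3/8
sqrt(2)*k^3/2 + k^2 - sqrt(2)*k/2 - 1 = (k - 1)*(k + sqrt(2))*(sqrt(2)*k/2 + sqrt(2)/2)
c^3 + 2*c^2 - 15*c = c*(c - 3)*(c + 5)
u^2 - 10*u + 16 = (u - 8)*(u - 2)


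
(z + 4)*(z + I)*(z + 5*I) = z^3 + 4*z^2 + 6*I*z^2 - 5*z + 24*I*z - 20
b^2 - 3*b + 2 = (b - 2)*(b - 1)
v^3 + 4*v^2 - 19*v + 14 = (v - 2)*(v - 1)*(v + 7)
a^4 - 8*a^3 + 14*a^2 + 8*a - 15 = (a - 5)*(a - 3)*(a - 1)*(a + 1)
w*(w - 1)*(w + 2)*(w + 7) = w^4 + 8*w^3 + 5*w^2 - 14*w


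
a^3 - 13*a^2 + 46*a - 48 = (a - 8)*(a - 3)*(a - 2)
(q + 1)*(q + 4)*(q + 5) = q^3 + 10*q^2 + 29*q + 20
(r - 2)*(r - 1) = r^2 - 3*r + 2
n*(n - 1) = n^2 - n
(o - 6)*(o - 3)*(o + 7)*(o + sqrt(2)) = o^4 - 2*o^3 + sqrt(2)*o^3 - 45*o^2 - 2*sqrt(2)*o^2 - 45*sqrt(2)*o + 126*o + 126*sqrt(2)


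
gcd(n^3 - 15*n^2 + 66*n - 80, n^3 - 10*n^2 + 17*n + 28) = 1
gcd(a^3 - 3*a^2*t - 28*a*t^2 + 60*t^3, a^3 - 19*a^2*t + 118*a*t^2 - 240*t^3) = -a + 6*t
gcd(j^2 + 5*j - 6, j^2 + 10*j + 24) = j + 6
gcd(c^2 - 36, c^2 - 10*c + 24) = c - 6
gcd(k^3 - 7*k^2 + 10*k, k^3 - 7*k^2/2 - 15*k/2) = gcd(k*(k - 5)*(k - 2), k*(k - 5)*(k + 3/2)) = k^2 - 5*k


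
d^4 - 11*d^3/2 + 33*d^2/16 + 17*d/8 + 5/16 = (d - 5)*(d - 1)*(d + 1/4)^2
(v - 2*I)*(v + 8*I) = v^2 + 6*I*v + 16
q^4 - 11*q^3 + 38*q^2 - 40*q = q*(q - 5)*(q - 4)*(q - 2)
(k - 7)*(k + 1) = k^2 - 6*k - 7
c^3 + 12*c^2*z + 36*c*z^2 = c*(c + 6*z)^2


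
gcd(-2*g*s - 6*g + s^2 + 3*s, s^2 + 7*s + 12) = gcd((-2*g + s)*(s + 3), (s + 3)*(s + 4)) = s + 3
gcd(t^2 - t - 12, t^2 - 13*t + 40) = 1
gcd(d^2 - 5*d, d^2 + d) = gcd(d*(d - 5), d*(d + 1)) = d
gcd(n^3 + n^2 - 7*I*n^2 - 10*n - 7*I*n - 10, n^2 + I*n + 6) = n - 2*I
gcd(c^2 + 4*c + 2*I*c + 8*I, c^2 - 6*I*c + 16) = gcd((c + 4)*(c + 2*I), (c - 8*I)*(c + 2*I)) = c + 2*I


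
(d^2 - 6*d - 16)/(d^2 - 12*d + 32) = (d + 2)/(d - 4)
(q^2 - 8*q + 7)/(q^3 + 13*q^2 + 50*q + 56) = (q^2 - 8*q + 7)/(q^3 + 13*q^2 + 50*q + 56)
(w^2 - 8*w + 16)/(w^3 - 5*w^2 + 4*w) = (w - 4)/(w*(w - 1))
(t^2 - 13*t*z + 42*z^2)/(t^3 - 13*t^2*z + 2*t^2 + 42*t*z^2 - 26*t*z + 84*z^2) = 1/(t + 2)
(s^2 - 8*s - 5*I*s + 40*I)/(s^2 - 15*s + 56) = (s - 5*I)/(s - 7)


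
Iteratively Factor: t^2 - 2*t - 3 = (t - 3)*(t + 1)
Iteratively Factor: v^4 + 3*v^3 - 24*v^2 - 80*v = (v)*(v^3 + 3*v^2 - 24*v - 80) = v*(v + 4)*(v^2 - v - 20) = v*(v - 5)*(v + 4)*(v + 4)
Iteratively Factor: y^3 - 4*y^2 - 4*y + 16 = (y - 4)*(y^2 - 4) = (y - 4)*(y - 2)*(y + 2)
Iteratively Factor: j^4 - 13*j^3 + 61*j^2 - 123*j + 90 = (j - 3)*(j^3 - 10*j^2 + 31*j - 30) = (j - 3)*(j - 2)*(j^2 - 8*j + 15) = (j - 5)*(j - 3)*(j - 2)*(j - 3)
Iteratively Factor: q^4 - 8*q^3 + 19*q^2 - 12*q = (q - 3)*(q^3 - 5*q^2 + 4*q) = (q - 4)*(q - 3)*(q^2 - q) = (q - 4)*(q - 3)*(q - 1)*(q)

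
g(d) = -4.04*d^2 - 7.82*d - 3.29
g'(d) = -8.08*d - 7.82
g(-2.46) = -8.50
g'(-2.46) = 12.06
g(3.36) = -75.18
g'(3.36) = -34.97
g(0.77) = -11.71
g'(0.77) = -14.04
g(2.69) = -53.56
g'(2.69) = -29.56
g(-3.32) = -21.86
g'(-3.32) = 19.01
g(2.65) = -52.38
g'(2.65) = -29.23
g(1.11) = -16.95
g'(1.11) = -16.79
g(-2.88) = -14.28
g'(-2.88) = 15.45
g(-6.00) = -101.81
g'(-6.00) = 40.66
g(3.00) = -63.11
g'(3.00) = -32.06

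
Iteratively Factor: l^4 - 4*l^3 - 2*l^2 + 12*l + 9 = (l + 1)*(l^3 - 5*l^2 + 3*l + 9) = (l - 3)*(l + 1)*(l^2 - 2*l - 3) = (l - 3)^2*(l + 1)*(l + 1)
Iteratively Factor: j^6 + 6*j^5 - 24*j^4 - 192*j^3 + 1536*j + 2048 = (j + 4)*(j^5 + 2*j^4 - 32*j^3 - 64*j^2 + 256*j + 512) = (j - 4)*(j + 4)*(j^4 + 6*j^3 - 8*j^2 - 96*j - 128) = (j - 4)*(j + 4)^2*(j^3 + 2*j^2 - 16*j - 32) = (j - 4)*(j + 2)*(j + 4)^2*(j^2 - 16) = (j - 4)^2*(j + 2)*(j + 4)^2*(j + 4)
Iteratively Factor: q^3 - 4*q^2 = (q)*(q^2 - 4*q) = q*(q - 4)*(q)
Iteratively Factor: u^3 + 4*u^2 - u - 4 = (u + 1)*(u^2 + 3*u - 4) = (u + 1)*(u + 4)*(u - 1)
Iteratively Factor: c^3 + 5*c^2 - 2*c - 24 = (c + 4)*(c^2 + c - 6) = (c + 3)*(c + 4)*(c - 2)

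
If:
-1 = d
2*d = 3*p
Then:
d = -1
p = -2/3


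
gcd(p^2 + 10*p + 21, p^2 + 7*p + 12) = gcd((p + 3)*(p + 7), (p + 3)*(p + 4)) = p + 3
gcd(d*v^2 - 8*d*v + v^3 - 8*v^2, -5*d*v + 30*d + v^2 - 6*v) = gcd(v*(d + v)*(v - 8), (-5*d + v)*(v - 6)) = 1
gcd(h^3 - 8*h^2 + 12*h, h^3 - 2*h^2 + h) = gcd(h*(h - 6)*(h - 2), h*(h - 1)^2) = h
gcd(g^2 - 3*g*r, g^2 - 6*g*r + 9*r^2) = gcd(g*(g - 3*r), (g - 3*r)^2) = -g + 3*r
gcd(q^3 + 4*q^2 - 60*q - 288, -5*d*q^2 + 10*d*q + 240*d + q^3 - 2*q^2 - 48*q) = q^2 - 2*q - 48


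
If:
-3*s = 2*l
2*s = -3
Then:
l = 9/4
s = -3/2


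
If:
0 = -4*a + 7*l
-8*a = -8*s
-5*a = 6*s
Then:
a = 0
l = 0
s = 0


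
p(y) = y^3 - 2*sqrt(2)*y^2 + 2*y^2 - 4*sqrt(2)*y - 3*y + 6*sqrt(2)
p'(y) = 3*y^2 - 4*sqrt(2)*y + 4*y - 4*sqrt(2) - 3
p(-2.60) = 7.82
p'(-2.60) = 15.93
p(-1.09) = 15.64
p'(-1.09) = -3.29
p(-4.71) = -73.61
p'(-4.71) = 65.70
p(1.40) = -2.51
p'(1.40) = -5.10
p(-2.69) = 6.31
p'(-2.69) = 17.51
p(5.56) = 106.62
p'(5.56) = 74.87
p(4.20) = 31.60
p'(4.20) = 37.30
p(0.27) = 6.11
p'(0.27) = -8.89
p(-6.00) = -185.40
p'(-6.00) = 109.28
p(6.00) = 142.72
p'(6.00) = 89.40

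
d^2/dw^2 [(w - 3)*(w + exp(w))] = w*exp(w) - exp(w) + 2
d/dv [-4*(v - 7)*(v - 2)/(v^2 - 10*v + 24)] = 4*(v^2 - 20*v + 76)/(v^4 - 20*v^3 + 148*v^2 - 480*v + 576)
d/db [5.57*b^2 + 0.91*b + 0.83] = 11.14*b + 0.91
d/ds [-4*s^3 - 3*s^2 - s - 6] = -12*s^2 - 6*s - 1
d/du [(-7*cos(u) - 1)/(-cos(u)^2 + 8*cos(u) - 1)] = (7*cos(u)^2 + 2*cos(u) - 15)*sin(u)/(sin(u)^2 + 8*cos(u) - 2)^2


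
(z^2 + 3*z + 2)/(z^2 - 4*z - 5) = (z + 2)/(z - 5)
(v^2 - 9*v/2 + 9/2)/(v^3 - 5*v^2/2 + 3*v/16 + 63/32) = 16*(v - 3)/(16*v^2 - 16*v - 21)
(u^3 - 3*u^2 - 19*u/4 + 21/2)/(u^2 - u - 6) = (u^2 - 5*u + 21/4)/(u - 3)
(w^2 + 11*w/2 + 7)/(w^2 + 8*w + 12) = (w + 7/2)/(w + 6)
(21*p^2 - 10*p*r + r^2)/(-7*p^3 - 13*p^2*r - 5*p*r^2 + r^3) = (-3*p + r)/(p^2 + 2*p*r + r^2)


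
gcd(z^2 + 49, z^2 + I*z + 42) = z + 7*I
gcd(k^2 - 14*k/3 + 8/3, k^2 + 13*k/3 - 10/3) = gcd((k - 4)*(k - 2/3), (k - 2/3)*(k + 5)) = k - 2/3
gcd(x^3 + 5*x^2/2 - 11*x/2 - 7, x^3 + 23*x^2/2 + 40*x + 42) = x + 7/2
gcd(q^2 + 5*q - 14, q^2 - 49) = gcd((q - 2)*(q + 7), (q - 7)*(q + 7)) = q + 7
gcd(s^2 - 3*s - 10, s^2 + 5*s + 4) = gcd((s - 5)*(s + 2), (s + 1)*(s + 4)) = 1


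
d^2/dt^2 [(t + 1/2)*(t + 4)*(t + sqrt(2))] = 6*t + 2*sqrt(2) + 9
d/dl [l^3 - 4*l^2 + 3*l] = 3*l^2 - 8*l + 3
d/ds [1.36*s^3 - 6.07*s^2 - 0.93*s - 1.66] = 4.08*s^2 - 12.14*s - 0.93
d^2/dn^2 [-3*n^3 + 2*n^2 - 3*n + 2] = 4 - 18*n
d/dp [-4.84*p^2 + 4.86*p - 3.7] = 4.86 - 9.68*p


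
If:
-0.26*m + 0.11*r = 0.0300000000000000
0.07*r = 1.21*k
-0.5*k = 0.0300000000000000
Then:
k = -0.06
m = -0.55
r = -1.04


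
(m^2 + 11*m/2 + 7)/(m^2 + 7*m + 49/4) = 2*(m + 2)/(2*m + 7)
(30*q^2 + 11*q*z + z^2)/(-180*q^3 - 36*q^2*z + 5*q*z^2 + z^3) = 1/(-6*q + z)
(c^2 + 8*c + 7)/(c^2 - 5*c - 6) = (c + 7)/(c - 6)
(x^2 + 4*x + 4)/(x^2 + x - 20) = (x^2 + 4*x + 4)/(x^2 + x - 20)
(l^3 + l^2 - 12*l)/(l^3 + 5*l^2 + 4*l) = (l - 3)/(l + 1)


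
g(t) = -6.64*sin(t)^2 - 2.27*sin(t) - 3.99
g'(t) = -13.28*sin(t)*cos(t) - 2.27*cos(t)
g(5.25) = -6.94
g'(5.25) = 4.68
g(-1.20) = -7.64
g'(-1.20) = 3.66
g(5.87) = -4.15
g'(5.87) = 2.80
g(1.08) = -11.16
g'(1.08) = -6.59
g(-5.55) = -8.48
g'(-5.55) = -8.29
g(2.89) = -4.97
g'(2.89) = 5.40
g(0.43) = -6.09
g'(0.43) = -7.10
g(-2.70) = -4.23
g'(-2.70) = -3.08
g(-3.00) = -3.80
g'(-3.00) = 0.39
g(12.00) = -4.68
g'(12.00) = 4.10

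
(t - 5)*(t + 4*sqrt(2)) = t^2 - 5*t + 4*sqrt(2)*t - 20*sqrt(2)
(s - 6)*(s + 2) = s^2 - 4*s - 12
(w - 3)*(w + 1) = w^2 - 2*w - 3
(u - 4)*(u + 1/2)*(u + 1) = u^3 - 5*u^2/2 - 11*u/2 - 2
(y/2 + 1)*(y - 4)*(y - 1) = y^3/2 - 3*y^2/2 - 3*y + 4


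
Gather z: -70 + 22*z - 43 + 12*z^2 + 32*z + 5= 12*z^2 + 54*z - 108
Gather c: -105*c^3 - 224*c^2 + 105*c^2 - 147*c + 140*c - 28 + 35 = -105*c^3 - 119*c^2 - 7*c + 7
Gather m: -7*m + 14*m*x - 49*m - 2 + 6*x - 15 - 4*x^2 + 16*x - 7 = m*(14*x - 56) - 4*x^2 + 22*x - 24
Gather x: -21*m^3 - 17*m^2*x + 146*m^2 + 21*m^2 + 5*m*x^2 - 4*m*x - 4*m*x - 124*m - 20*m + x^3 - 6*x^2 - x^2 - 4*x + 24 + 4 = -21*m^3 + 167*m^2 - 144*m + x^3 + x^2*(5*m - 7) + x*(-17*m^2 - 8*m - 4) + 28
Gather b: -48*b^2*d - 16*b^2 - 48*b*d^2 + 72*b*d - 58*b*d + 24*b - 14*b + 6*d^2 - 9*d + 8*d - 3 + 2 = b^2*(-48*d - 16) + b*(-48*d^2 + 14*d + 10) + 6*d^2 - d - 1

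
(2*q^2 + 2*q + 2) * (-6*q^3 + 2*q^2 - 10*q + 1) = -12*q^5 - 8*q^4 - 28*q^3 - 14*q^2 - 18*q + 2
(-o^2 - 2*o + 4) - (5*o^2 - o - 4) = -6*o^2 - o + 8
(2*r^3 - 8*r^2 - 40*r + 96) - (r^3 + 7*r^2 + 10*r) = r^3 - 15*r^2 - 50*r + 96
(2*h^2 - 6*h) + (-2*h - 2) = 2*h^2 - 8*h - 2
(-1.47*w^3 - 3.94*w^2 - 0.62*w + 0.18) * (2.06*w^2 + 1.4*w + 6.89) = -3.0282*w^5 - 10.1744*w^4 - 16.9215*w^3 - 27.6438*w^2 - 4.0198*w + 1.2402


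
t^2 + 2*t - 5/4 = (t - 1/2)*(t + 5/2)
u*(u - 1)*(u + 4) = u^3 + 3*u^2 - 4*u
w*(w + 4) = w^2 + 4*w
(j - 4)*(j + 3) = j^2 - j - 12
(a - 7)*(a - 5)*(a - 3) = a^3 - 15*a^2 + 71*a - 105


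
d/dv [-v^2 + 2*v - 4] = 2 - 2*v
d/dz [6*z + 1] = 6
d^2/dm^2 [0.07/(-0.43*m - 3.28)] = -0.025886/(0.43*m + 3.28)^3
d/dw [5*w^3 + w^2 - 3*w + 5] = 15*w^2 + 2*w - 3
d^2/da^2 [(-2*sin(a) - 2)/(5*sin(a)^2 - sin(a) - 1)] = 10*(5*sin(a)^5 + 21*sin(a)^4 - 7*sin(a)^3 - 26*sin(a)^2 - 2)/(5*sin(a)^2 - sin(a) - 1)^3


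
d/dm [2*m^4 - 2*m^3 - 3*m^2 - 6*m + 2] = 8*m^3 - 6*m^2 - 6*m - 6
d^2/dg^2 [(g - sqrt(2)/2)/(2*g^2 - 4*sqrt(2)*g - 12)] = ((-6*g + 5*sqrt(2))*(-g^2 + 2*sqrt(2)*g + 6) - 4*(g - sqrt(2))^2*(2*g - sqrt(2)))/(2*(-g^2 + 2*sqrt(2)*g + 6)^3)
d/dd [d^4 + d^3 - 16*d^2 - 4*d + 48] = 4*d^3 + 3*d^2 - 32*d - 4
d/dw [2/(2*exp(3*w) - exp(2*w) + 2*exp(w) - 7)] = 4*(-3*exp(2*w) + exp(w) - 1)*exp(w)/(2*exp(3*w) - exp(2*w) + 2*exp(w) - 7)^2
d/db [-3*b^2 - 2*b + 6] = -6*b - 2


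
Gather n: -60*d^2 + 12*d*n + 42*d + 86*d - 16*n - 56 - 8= -60*d^2 + 128*d + n*(12*d - 16) - 64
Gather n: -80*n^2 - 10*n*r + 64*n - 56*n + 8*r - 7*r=-80*n^2 + n*(8 - 10*r) + r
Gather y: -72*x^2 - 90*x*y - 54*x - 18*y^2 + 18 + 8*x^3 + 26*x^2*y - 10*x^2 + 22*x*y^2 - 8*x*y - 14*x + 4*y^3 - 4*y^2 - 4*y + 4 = 8*x^3 - 82*x^2 - 68*x + 4*y^3 + y^2*(22*x - 22) + y*(26*x^2 - 98*x - 4) + 22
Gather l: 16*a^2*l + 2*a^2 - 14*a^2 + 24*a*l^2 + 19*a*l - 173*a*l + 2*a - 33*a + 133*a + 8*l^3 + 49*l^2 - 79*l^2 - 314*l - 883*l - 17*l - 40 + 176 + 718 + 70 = -12*a^2 + 102*a + 8*l^3 + l^2*(24*a - 30) + l*(16*a^2 - 154*a - 1214) + 924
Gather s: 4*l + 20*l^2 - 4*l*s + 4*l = 20*l^2 - 4*l*s + 8*l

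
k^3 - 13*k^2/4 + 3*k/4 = k*(k - 3)*(k - 1/4)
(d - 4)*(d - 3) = d^2 - 7*d + 12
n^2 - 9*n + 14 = (n - 7)*(n - 2)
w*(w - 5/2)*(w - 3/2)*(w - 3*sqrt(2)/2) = w^4 - 4*w^3 - 3*sqrt(2)*w^3/2 + 15*w^2/4 + 6*sqrt(2)*w^2 - 45*sqrt(2)*w/8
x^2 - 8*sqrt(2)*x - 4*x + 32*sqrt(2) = (x - 4)*(x - 8*sqrt(2))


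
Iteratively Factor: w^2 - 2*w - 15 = (w - 5)*(w + 3)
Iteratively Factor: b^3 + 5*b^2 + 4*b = (b)*(b^2 + 5*b + 4) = b*(b + 4)*(b + 1)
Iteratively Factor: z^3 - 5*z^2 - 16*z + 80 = (z - 5)*(z^2 - 16) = (z - 5)*(z + 4)*(z - 4)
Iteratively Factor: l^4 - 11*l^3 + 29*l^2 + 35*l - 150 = (l + 2)*(l^3 - 13*l^2 + 55*l - 75) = (l - 3)*(l + 2)*(l^2 - 10*l + 25) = (l - 5)*(l - 3)*(l + 2)*(l - 5)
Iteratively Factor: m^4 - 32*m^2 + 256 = (m - 4)*(m^3 + 4*m^2 - 16*m - 64) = (m - 4)*(m + 4)*(m^2 - 16) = (m - 4)^2*(m + 4)*(m + 4)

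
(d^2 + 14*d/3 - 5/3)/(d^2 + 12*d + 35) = (d - 1/3)/(d + 7)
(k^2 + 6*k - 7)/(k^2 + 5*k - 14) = (k - 1)/(k - 2)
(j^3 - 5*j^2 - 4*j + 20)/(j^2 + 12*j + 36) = (j^3 - 5*j^2 - 4*j + 20)/(j^2 + 12*j + 36)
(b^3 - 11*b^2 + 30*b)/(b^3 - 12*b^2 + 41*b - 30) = b/(b - 1)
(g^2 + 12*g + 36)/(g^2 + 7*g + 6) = (g + 6)/(g + 1)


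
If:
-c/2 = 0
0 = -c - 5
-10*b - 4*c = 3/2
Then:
No Solution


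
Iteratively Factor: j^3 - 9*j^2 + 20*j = (j)*(j^2 - 9*j + 20) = j*(j - 4)*(j - 5)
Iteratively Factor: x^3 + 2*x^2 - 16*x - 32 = (x + 4)*(x^2 - 2*x - 8) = (x - 4)*(x + 4)*(x + 2)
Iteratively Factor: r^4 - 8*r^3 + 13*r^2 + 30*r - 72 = (r - 3)*(r^3 - 5*r^2 - 2*r + 24) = (r - 4)*(r - 3)*(r^2 - r - 6) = (r - 4)*(r - 3)^2*(r + 2)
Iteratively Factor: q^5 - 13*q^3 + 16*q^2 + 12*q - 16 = (q - 2)*(q^4 + 2*q^3 - 9*q^2 - 2*q + 8) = (q - 2)*(q + 1)*(q^3 + q^2 - 10*q + 8) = (q - 2)*(q + 1)*(q + 4)*(q^2 - 3*q + 2) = (q - 2)^2*(q + 1)*(q + 4)*(q - 1)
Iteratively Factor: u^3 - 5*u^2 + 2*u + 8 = (u + 1)*(u^2 - 6*u + 8) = (u - 2)*(u + 1)*(u - 4)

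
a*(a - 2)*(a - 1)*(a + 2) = a^4 - a^3 - 4*a^2 + 4*a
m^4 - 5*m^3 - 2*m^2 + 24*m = m*(m - 4)*(m - 3)*(m + 2)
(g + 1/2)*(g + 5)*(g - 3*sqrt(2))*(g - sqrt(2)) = g^4 - 4*sqrt(2)*g^3 + 11*g^3/2 - 22*sqrt(2)*g^2 + 17*g^2/2 - 10*sqrt(2)*g + 33*g + 15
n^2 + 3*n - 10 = (n - 2)*(n + 5)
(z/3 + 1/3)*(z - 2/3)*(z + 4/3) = z^3/3 + 5*z^2/9 - 2*z/27 - 8/27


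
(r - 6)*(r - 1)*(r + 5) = r^3 - 2*r^2 - 29*r + 30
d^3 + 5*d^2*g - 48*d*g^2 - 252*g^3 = (d - 7*g)*(d + 6*g)^2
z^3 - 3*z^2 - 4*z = z*(z - 4)*(z + 1)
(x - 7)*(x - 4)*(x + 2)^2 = x^4 - 7*x^3 - 12*x^2 + 68*x + 112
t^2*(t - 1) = t^3 - t^2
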